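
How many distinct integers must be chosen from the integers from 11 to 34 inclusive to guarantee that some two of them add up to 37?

A set avoiding the sum 37 can contain at most one of each pair {x, 37−x}, plus the 8 elements whose complement lies outside the range.
The integers 19, …, 34 (16 of them) are such a set: any two sum to at least 19+20 = 39 > 37.
Any 17th integer completes one of the 8 pairs, so 17 choices force a sum of 37.

17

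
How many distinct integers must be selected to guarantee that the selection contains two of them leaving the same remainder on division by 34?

The 34 residue classes mod 34 are the pigeonholes.
With 34 integers one could put 1 in each residue class and have no class reach 2.
The 35th integer pushes some class to 2, so 34·1 + 1 = 35.

35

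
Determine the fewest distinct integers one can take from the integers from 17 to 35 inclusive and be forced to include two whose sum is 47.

Two chosen integers sum to 47 exactly when both halves of some pair {x, 47−x} with 17 ≤ x ≤ 47−x ≤ 30 are chosen — 7 such pairs.
The remaining 5 elements (those with no distinct partner in range) can never complete a 47-sum, so the worst case takes all of them and one from each pair: 5 + 7 = 12.
By the pigeonhole principle, the 13th integer has to be the second member of some pair, so 12 + 1 = 13.

13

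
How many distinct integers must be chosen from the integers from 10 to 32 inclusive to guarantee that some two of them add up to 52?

A set avoiding the sum 52 can contain at most one of each pair {x, 52−x}, plus the 11 elements whose complement lies outside the range or equal to its own complement.
The integers 10, …, 26 (17 of them) are such a set: any two sum to at least 10+11 = 21 and at most 25+26 = 51 < 52.
Pigeonhole: any 18th integer completes one of the 6 pairs, so 18 choices force a sum of 52.

18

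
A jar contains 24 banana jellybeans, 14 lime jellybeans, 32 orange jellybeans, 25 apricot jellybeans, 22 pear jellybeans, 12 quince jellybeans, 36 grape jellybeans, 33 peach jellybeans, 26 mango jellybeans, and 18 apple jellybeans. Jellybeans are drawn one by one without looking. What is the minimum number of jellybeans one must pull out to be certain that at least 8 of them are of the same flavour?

71

By the pigeonhole principle, the 10 flavours are the holes; the jellybeans drawn are the pigeons.
To avoid 8 of any one flavour, the worst case takes at most 7 of each flavour.
That gives 7 + 7 + 7 + 7 + 7 + 7 + 7 + 7 + 7 + 7 = 70 jellybeans with no flavour reaching 8.
The next jellybean forces some flavour to 8, so 70 + 1 = 71.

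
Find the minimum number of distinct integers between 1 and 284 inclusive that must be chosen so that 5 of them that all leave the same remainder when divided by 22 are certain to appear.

The 22 residue classes mod 22 are the pigeonholes.
With 88 integers one could put 4 in each residue class and have no class reach 5.
The 89th integer pushes some class to 5, so 22·4 + 1 = 89.

89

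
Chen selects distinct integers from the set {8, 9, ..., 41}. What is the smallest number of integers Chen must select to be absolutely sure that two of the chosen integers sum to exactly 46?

20

Group the elements by complementary pair {x, 46−x}: {8,38}, {9,37}, {10,36}, …, giving 15 two-element pairs, the single value 23 (it cannot pair with itself since the integers are distinct), and 3 integers whose partner 46−x falls outside [8,41].
Treating each of those 19 groups as a pigeonhole, one can pick one integer per group — 19 integers — with no two summing to 46.
The 20th integer lands in an occupied pair, forcing a sum of 46.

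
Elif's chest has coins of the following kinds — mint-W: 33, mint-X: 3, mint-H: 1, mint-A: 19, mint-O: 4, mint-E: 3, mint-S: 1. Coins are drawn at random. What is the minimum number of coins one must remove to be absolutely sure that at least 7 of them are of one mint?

Pigeonhole: the 7 mints are the holes; the coins drawn are the pigeons.
To avoid 7 of any one mint, the worst case takes at most 6 of each mint, or every coin of a mint that has fewer than 6.
That gives 6 + 3 + 1 + 6 + 4 + 3 + 1 = 24 coins with no mint reaching 7.
The next coin forces some mint to 7, so 24 + 1 = 25.

25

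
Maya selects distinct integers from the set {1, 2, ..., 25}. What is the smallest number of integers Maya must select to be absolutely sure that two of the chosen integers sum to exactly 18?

Two chosen integers sum to 18 exactly when both halves of some pair {x, 18−x} with 1 ≤ x ≤ 18−x ≤ 17 are chosen — 8 such pairs.
The remaining 9 elements (those with no distinct partner in range) can never complete a 18-sum, so the worst case takes all of them and one from each pair: 9 + 8 = 17.
By pigeonhole, the 18th integer has to be the second member of some pair, so 17 + 1 = 18.

18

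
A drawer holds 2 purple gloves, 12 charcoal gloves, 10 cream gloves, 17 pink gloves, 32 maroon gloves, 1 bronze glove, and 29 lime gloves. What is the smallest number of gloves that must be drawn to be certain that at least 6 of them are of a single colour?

29

An adversary could hand out at most 5 gloves per colour (purple, bronze run out sooner): 2 + 5 + 5 + 5 + 5 + 1 + 5 = 28 gloves and still no colour has 6.
One more glove lands in a colour already at 5, so 29 draws are enough and 28 are not.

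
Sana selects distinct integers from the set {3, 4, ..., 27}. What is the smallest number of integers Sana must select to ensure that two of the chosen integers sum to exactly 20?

19

Group the elements by complementary pair {x, 20−x}: {3,17}, {4,16}, {5,15}, …, giving 7 two-element pairs, the single value 10 (it cannot pair with itself since the integers are distinct), and 10 integers whose partner 20−x falls outside [3,27].
Treating each of those 18 groups as a pigeonhole, one can pick one integer per group — 18 integers — with no two summing to 20.
The 19th integer lands in an occupied pair, forcing a sum of 20.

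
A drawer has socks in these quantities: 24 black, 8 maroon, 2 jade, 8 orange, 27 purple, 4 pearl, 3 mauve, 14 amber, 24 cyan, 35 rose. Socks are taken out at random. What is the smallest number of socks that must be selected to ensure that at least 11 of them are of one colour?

76

An adversary could hand out at most 10 socks per colour (5 colours run out sooner): 10 + 8 + 2 + 8 + 10 + 4 + 3 + 10 + 10 + 10 = 75 socks and still no colour has 11.
By pigeonhole, one more sock lands in a colour already at 10, so 76 draws are enough and 75 are not.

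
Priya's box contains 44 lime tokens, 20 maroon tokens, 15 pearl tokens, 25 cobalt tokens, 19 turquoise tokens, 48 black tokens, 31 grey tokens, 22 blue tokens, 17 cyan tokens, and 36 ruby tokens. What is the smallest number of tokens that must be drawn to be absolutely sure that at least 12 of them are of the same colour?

An adversary could hand out at most 11 tokens per colour: 11 + 11 + 11 + 11 + 11 + 11 + 11 + 11 + 11 + 11 = 110 tokens and still no colour has 12.
Pigeonhole: one more token lands in a colour already at 11, so 111 draws are enough and 110 are not.

111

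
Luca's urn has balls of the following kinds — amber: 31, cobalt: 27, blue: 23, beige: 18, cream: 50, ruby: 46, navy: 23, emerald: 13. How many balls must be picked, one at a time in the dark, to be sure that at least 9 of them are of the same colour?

65

An adversary could hand out at most 8 balls per colour: 8 + 8 + 8 + 8 + 8 + 8 + 8 + 8 = 64 balls and still no colour has 9.
By pigeonhole, one more ball lands in a colour already at 8, so 65 draws are enough and 64 are not.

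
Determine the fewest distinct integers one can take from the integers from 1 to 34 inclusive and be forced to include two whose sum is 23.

24

Two chosen integers sum to 23 exactly when both halves of some pair {x, 23−x} with 1 ≤ x ≤ 23−x ≤ 22 are chosen — 11 such pairs.
The remaining 12 elements (those with no distinct partner in range) can never complete a 23-sum, so the worst case takes all of them and one from each pair: 12 + 11 = 23.
By pigeonhole, the 24th integer has to be the second member of some pair, so 23 + 1 = 24.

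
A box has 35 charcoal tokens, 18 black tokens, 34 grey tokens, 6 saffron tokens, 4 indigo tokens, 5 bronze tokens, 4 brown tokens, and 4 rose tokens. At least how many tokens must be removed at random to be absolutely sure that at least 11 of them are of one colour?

54

An adversary could hand out at most 10 tokens per colour (5 colours run out sooner): 10 + 10 + 10 + 6 + 4 + 5 + 4 + 4 = 53 tokens and still no colour has 11.
One more token lands in a colour already at 10, so 54 draws are enough and 53 are not.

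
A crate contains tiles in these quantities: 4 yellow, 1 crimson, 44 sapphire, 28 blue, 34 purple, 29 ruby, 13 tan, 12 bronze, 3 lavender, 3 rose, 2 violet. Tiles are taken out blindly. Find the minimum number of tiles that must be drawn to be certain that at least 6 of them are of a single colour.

44

An adversary could hand out at most 5 tiles per colour (5 colours run out sooner): 4 + 1 + 5 + 5 + 5 + 5 + 5 + 5 + 3 + 3 + 2 = 43 tiles and still no colour has 6.
Pigeonhole: one more tile lands in a colour already at 5, so 44 draws are enough and 43 are not.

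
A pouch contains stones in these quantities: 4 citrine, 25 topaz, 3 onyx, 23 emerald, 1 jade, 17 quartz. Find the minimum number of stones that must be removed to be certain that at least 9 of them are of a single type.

Put each drawn stone into a box by type. The largest draw with every box below 9 takes min(count, 8) from each type; types with fewer than 8 contribute all they have.
Σ min(cᵢ, 8) = 4 + 8 + 3 + 8 + 1 + 8 = 32.
Draw number 32 + 1 = 33 must push one box to 9.

33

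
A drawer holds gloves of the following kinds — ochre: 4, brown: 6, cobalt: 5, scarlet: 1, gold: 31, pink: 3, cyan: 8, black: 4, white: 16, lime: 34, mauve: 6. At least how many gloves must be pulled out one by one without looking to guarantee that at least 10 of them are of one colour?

Put each drawn glove into a box by colour. The largest draw with every box below 10 takes min(count, 9) from each colour; colours with fewer than 9 contribute all they have.
Σ min(cᵢ, 9) = 4 + 6 + 5 + 1 + 9 + 3 + 8 + 4 + 9 + 9 + 6 = 64.
Draw number 64 + 1 = 65 must push one box to 10.

65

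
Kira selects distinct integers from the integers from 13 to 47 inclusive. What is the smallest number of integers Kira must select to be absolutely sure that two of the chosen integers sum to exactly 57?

20

Two chosen integers sum to 57 exactly when both halves of some pair {x, 57−x} with 13 ≤ x ≤ 57−x ≤ 44 are chosen — 16 such pairs.
The remaining 3 elements (those with no distinct partner in range) can never complete a 57-sum, so the worst case takes all of them and one from each pair: 3 + 16 = 19.
By pigeonhole, the 20th integer has to be the second member of some pair, so 19 + 1 = 20.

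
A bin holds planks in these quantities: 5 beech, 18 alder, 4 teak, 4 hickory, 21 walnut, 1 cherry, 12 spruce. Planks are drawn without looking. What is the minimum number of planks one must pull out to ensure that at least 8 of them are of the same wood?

The 7 woods are the holes; the planks drawn are the pigeons.
To avoid 8 of any one wood, the worst case takes at most 7 of each wood, or every plank of a wood that has fewer than 7.
That gives 5 + 7 + 4 + 4 + 7 + 1 + 7 = 35 planks with no wood reaching 8.
The next plank forces some wood to 8, so 35 + 1 = 36.

36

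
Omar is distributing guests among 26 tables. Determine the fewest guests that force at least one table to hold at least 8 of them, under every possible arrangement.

183

With 182 guests one could put exactly 7 in each of the 26 tables, and no table would reach 8.
One more guest must land in a table that already has 7, giving it 8.
So 26 × 7 + 1 = 183 guests are required.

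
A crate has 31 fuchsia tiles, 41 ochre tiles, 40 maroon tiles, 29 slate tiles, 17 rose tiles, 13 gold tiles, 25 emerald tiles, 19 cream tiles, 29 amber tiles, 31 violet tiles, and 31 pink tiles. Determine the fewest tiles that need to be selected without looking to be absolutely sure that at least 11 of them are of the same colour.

By pigeonhole, the 11 colours are the holes; the tiles drawn are the pigeons.
To avoid 11 of any one colour, the worst case takes at most 10 of each colour.
That gives 10 + 10 + 10 + 10 + 10 + 10 + 10 + 10 + 10 + 10 + 10 = 110 tiles with no colour reaching 11.
The next tile forces some colour to 11, so 110 + 1 = 111.

111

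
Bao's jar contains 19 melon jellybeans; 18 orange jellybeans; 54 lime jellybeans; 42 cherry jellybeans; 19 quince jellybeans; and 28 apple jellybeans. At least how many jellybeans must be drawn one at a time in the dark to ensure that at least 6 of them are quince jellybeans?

167

In the worst case for collecting quince jellybeans, every non-quince jellybean comes out first.
There are 19 + 18 + 54 + 42 + 28 = 161 non-quince jellybeans altogether.
After those, each further jellybean must be quince, so 161 + 6 = 167 draws guarantee 6 quince jellybeans.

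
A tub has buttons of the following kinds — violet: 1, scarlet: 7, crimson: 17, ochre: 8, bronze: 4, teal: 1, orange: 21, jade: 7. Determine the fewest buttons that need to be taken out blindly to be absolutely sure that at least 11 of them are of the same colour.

An adversary could hand out at most 10 buttons per colour (6 colours run out sooner): 1 + 7 + 10 + 8 + 4 + 1 + 10 + 7 = 48 buttons and still no colour has 11.
By pigeonhole, one more button lands in a colour already at 10, so 49 draws are enough and 48 are not.

49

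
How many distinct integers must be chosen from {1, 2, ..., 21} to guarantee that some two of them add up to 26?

14

Two chosen integers sum to 26 exactly when both halves of some pair {x, 26−x} with 5 ≤ x ≤ 26−x ≤ 21 are chosen — 8 such pairs.
The remaining 5 elements (those with no distinct partner in range) can never complete a 26-sum, so the worst case takes all of them and one from each pair: 5 + 8 = 13.
The 14th integer has to be the second member of some pair, so 13 + 1 = 14.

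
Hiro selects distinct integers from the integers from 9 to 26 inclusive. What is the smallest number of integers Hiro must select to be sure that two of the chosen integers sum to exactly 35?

10

Group the elements by complementary pair {x, 35−x}: {9,26}, {10,25}, {11,24}, …, giving 9 two-element pairs.
By pigeonhole, treating each of those 9 groups as a pigeonhole, one can pick one integer per group — 9 integers — with no two summing to 35.
The 10th integer lands in an occupied pair, forcing a sum of 35.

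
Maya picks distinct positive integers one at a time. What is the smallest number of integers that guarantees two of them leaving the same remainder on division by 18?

The 18 residue classes mod 18 are the pigeonholes.
With 18 integers one could put 1 in each residue class and have no class reach 2.
The 19th integer pushes some class to 2, so 18·1 + 1 = 19.

19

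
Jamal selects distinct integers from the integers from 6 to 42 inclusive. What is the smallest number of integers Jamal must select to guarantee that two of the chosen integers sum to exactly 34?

Group the elements by complementary pair {x, 34−x}: {6,28}, {7,27}, {8,26}, …, giving 11 two-element pairs; the single value 17 (it cannot pair with itself since the integers are distinct); and 14 integers whose partner 34−x falls outside [6,42].
By the pigeonhole principle, treating each of those 26 groups as a pigeonhole, one can pick one integer per group — 26 integers — with no two summing to 34.
The 27th integer lands in an occupied pair, forcing a sum of 34.

27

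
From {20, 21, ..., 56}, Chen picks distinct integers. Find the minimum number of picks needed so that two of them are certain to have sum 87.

Group the elements by complementary pair {x, 87−x}: {31,56}, {32,55}, {33,54}, …, giving 13 two-element pairs and 11 integers whose partner 87−x falls outside [20,56].
Pigeonhole: treating each of those 24 groups as a pigeonhole, one can pick one integer per group — 24 integers — with no two summing to 87.
The 25th integer lands in an occupied pair, forcing a sum of 87.

25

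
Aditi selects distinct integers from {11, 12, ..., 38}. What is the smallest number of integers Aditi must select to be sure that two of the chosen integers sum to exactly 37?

21

A set avoiding the sum 37 can contain at most one of each pair {x, 37−x}, plus the 12 elements whose complement lies outside the range.
The integers 19, …, 38 (20 of them) are such a set: any two sum to at least 19+20 = 39 > 37.
Pigeonhole: any 21st integer completes one of the 8 pairs, so 21 choices force a sum of 37.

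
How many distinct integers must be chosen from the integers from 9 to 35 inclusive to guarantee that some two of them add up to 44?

15

Group the elements by complementary pair {x, 44−x}: {9,35}, {10,34}, {11,33}, …, giving 13 two-element pairs and the single value 22 (it cannot pair with itself since the integers are distinct).
Pigeonhole: treating each of those 14 groups as a pigeonhole, one can pick one integer per group — 14 integers — with no two summing to 44.
The 15th integer lands in an occupied pair, forcing a sum of 44.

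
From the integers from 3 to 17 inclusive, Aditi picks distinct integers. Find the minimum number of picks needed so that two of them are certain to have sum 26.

12

A set avoiding the sum 26 can contain at most one of each pair {x, 26−x}, plus the 7 elements whose complement lies outside the range or equal to its own complement.
The integers 3, …, 13 (11 of them) are such a set: any two sum to at least 3+4 = 7 and at most 12+13 = 25 < 26.
By pigeonhole, any 12th integer completes one of the 4 pairs, so 12 choices force a sum of 26.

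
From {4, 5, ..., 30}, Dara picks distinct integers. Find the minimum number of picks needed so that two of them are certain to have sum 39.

Two chosen integers sum to 39 exactly when both halves of some pair {x, 39−x} with 9 ≤ x ≤ 39−x ≤ 30 are chosen — 11 such pairs.
The remaining 5 elements (those with no distinct partner in range) can never complete a 39-sum, so the worst case takes all of them and one from each pair: 5 + 11 = 16.
Pigeonhole: the 17th integer has to be the second member of some pair, so 16 + 1 = 17.

17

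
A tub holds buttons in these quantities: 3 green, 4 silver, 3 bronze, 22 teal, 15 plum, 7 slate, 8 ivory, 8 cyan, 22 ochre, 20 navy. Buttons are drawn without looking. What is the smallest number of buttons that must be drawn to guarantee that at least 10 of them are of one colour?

An adversary could hand out at most 9 buttons per colour (6 colours run out sooner): 3 + 4 + 3 + 9 + 9 + 7 + 8 + 8 + 9 + 9 = 69 buttons and still no colour has 10.
By the pigeonhole principle, one more button lands in a colour already at 9, so 70 draws are enough and 69 are not.

70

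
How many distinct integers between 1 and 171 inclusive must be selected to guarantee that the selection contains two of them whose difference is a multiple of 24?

Integers whose pairwise differences are multiples of 24 are exactly those sharing a remainder mod 24. By pigeonhole, the 24 residue classes mod 24 are the pigeonholes.
With 24 integers one could put 1 in each residue class and have no class reach 2.
The 25th integer pushes some class to 2, so 24·1 + 1 = 25.

25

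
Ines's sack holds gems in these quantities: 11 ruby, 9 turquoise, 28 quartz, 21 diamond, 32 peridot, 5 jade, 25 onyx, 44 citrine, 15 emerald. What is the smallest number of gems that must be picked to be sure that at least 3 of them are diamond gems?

In the worst case for collecting diamond gems, every non-diamond gem comes out first.
There are 11 + 9 + 28 + 32 + 5 + 25 + 44 + 15 = 169 non-diamond gems altogether.
After those, each further gem must be diamond, so 169 + 3 = 172 draws guarantee 3 diamond gems.

172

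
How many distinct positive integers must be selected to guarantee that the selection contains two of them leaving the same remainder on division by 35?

Pigeonhole: the 35 residue classes mod 35 are the pigeonholes.
With 35 integers one could put 1 in each residue class and have no class reach 2.
The 36th integer pushes some class to 2, so 35·1 + 1 = 36.

36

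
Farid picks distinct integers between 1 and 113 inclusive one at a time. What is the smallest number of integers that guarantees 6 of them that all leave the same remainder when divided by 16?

Pigeonhole: the 16 residue classes mod 16 are the pigeonholes.
With 80 integers one could put 5 in each residue class and have no class reach 6.
The 81st integer pushes some class to 6, so 16·5 + 1 = 81.

81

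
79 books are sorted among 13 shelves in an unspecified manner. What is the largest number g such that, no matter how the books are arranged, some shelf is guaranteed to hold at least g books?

Pigeonhole: the 13 shelves are the holes and the 79 books are the pigeons.
If every shelf held at most 6 books, the total would be at most 13 × 6 = 78, which is less than 79.
So some shelf holds at least ⌈79/13⌉ = 7 books.

7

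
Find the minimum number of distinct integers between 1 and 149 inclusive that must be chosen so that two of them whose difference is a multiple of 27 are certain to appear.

Integers whose pairwise differences are multiples of 27 are exactly those sharing a remainder mod 27. By pigeonhole, the 27 residue classes mod 27 are the pigeonholes.
With 27 integers one could put 1 in each residue class and have no class reach 2.
The 28th integer pushes some class to 2, so 27·1 + 1 = 28.

28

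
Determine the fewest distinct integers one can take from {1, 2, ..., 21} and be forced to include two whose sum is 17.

A set avoiding the sum 17 can contain at most one of each pair {x, 17−x}, plus the 5 elements whose complement lies outside the range.
The integers 9, …, 21 (13 of them) are such a set: any two sum to at least 9+10 = 19 > 17.
Any 14th integer completes one of the 8 pairs, so 14 choices force a sum of 17.

14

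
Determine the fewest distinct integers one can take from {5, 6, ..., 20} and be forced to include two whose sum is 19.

12

Group the elements by complementary pair {x, 19−x}: {5,14}, {6,13}, {7,12}, …, giving 5 two-element pairs and 6 integers whose partner 19−x falls outside [5,20].
Pigeonhole: treating each of those 11 groups as a pigeonhole, one can pick one integer per group — 11 integers — with no two summing to 19.
The 12th integer lands in an occupied pair, forcing a sum of 19.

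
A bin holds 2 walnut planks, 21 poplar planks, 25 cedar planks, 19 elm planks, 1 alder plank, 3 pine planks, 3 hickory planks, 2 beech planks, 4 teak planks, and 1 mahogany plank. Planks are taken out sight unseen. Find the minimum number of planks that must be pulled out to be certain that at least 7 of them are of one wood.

Pigeonhole: the 10 woods are the holes; the planks drawn are the pigeons.
To avoid 7 of any one wood, the worst case takes at most 6 of each wood, or every plank of a wood that has fewer than 6.
That gives 2 + 6 + 6 + 6 + 1 + 3 + 3 + 2 + 4 + 1 = 34 planks with no wood reaching 7.
The next plank forces some wood to 7, so 34 + 1 = 35.

35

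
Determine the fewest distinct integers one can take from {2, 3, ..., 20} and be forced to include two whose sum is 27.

13

Two chosen integers sum to 27 exactly when both halves of some pair {x, 27−x} with 7 ≤ x ≤ 27−x ≤ 20 are chosen — 7 such pairs.
The remaining 5 elements (those with no distinct partner in range) can never complete a 27-sum, so the worst case takes all of them and one from each pair: 5 + 7 = 12.
The 13th integer has to be the second member of some pair, so 12 + 1 = 13.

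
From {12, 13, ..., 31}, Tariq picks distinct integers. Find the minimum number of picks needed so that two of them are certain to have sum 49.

14

A set avoiding the sum 49 can contain at most one of each pair {x, 49−x}, plus the 6 elements whose complement lies outside the range.
The integers 12, …, 24 (13 of them) are such a set: any two sum to at least 12+13 = 25 and at most 23+24 = 47 < 49.
Any 14th integer completes one of the 7 pairs, so 14 choices force a sum of 49.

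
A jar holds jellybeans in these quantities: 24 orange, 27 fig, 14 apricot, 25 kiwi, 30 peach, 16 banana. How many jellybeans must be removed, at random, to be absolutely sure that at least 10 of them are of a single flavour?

The 6 flavours are the holes; the jellybeans drawn are the pigeons.
To avoid 10 of any one flavour, the worst case takes at most 9 of each flavour.
That gives 9 + 9 + 9 + 9 + 9 + 9 = 54 jellybeans with no flavour reaching 10.
The next jellybean forces some flavour to 10, so 54 + 1 = 55.

55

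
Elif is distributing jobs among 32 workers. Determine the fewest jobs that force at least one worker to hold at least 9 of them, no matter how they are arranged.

With 256 jobs one could put exactly 8 in each of the 32 workers, and no worker would reach 9.
Pigeonhole: one more job must land in a worker that already has 8, giving it 9.
So 32 × 8 + 1 = 257 jobs are required.

257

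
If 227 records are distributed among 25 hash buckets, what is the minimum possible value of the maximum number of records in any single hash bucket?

10

By the pigeonhole principle, the 25 hash buckets are the holes and the 227 records are the pigeons.
If every hash bucket held at most 9 records, the total would be at most 25 × 9 = 225, which is less than 227.
So some hash bucket holds at least ⌈227/25⌉ = 10 records.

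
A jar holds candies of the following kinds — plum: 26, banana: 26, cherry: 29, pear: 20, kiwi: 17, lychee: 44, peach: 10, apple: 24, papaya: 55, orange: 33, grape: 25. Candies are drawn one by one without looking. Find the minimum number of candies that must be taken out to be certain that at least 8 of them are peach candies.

In the worst case for collecting peach candies, every non-peach candy comes out first.
There are 26 + 26 + 29 + 20 + 17 + 44 + 24 + 55 + 33 + 25 = 299 non-peach candies altogether.
After those, each further candy must be peach, so 299 + 8 = 307 draws guarantee 8 peach candies.

307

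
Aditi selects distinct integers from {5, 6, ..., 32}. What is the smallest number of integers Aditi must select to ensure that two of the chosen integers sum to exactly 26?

Group the elements by complementary pair {x, 26−x}: {5,21}, {6,20}, {7,19}, …, giving 8 two-element pairs; the single value 13 (it cannot pair with itself since the integers are distinct); and 11 integers whose partner 26−x falls outside [5,32].
Treating each of those 20 groups as a pigeonhole, one can pick one integer per group — 20 integers — with no two summing to 26.
The 21st integer lands in an occupied pair, forcing a sum of 26.

21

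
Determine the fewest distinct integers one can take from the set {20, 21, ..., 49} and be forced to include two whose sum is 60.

21

Two chosen integers sum to 60 exactly when both halves of some pair {x, 60−x} with 20 ≤ x ≤ 60−x ≤ 40 are chosen — 10 such pairs.
The remaining 10 elements (those with no distinct partner in range) can never complete a 60-sum, so the worst case takes all of them and one from each pair: 10 + 10 = 20.
Pigeonhole: the 21st integer has to be the second member of some pair, so 20 + 1 = 21.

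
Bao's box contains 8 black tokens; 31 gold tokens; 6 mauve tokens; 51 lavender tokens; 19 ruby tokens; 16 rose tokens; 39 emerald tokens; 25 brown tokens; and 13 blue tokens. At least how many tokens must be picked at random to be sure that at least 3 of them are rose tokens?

In the worst case for collecting rose tokens, every non-rose token comes out first.
There are 8 + 31 + 6 + 51 + 19 + 39 + 25 + 13 = 192 non-rose tokens altogether.
After those, each further token must be rose, so 192 + 3 = 195 draws guarantee 3 rose tokens.

195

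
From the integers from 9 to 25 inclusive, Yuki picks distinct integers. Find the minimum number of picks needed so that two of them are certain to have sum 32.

11

Two chosen integers sum to 32 exactly when both halves of some pair {x, 32−x} with 9 ≤ x ≤ 32−x ≤ 23 are chosen — 7 such pairs.
The remaining 3 elements (those with no distinct partner in range) can never complete a 32-sum, so the worst case takes all of them and one from each pair: 3 + 7 = 10.
The 11th integer has to be the second member of some pair, so 10 + 1 = 11.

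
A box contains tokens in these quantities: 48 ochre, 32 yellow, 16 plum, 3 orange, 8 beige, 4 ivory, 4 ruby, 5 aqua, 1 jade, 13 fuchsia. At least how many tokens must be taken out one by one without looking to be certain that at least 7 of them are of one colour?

48

The 10 colours are the holes; the tokens drawn are the pigeons.
To avoid 7 of any one colour, the worst case takes at most 6 of each colour, or every token of a colour that has fewer than 6.
That gives 6 + 6 + 6 + 3 + 6 + 4 + 4 + 5 + 1 + 6 = 47 tokens with no colour reaching 7.
The next token forces some colour to 7, so 47 + 1 = 48.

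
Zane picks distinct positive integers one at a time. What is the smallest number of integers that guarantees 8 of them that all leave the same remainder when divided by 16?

113

Pigeonhole: the 16 residue classes mod 16 are the pigeonholes.
With 112 integers one could put 7 in each residue class and have no class reach 8.
The 113th integer pushes some class to 8, so 16·7 + 1 = 113.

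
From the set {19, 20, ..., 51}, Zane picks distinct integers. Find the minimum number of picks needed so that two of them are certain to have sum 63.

21

Group the elements by complementary pair {x, 63−x}: {19,44}, {20,43}, {21,42}, …, giving 13 two-element pairs and 7 integers whose partner 63−x falls outside [19,51].
By the pigeonhole principle, treating each of those 20 groups as a pigeonhole, one can pick one integer per group — 20 integers — with no two summing to 63.
The 21st integer lands in an occupied pair, forcing a sum of 63.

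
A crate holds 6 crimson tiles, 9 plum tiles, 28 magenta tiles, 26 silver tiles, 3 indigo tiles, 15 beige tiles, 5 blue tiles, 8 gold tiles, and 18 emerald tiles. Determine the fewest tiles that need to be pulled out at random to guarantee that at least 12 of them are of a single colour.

An adversary could hand out at most 11 tiles per colour (5 colours run out sooner): 6 + 9 + 11 + 11 + 3 + 11 + 5 + 8 + 11 = 75 tiles and still no colour has 12.
One more tile lands in a colour already at 11, so 76 draws are enough and 75 are not.

76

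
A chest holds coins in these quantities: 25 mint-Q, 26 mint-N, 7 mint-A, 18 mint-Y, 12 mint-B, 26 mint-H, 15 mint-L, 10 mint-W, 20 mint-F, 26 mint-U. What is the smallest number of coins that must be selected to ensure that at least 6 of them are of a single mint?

An adversary could hand out at most 5 coins per mint: 5 + 5 + 5 + 5 + 5 + 5 + 5 + 5 + 5 + 5 = 50 coins and still no mint has 6.
Pigeonhole: one more coin lands in a mint already at 5, so 51 draws are enough and 50 are not.

51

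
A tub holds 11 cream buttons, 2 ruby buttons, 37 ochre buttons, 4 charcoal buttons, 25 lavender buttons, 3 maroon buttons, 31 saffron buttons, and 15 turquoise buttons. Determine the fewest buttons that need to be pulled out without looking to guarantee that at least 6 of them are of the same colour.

35

An adversary could hand out at most 5 buttons per colour (ruby, charcoal, maroon run out sooner): 5 + 2 + 5 + 4 + 5 + 3 + 5 + 5 = 34 buttons and still no colour has 6.
By the pigeonhole principle, one more button lands in a colour already at 5, so 35 draws are enough and 34 are not.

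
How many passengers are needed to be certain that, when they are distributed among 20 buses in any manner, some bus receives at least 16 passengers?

301

With 300 passengers one could put exactly 15 in each of the 20 buses, and no bus would reach 16.
One more passenger must land in a bus that already has 15, giving it 16.
So 20 × 15 + 1 = 301 passengers are required.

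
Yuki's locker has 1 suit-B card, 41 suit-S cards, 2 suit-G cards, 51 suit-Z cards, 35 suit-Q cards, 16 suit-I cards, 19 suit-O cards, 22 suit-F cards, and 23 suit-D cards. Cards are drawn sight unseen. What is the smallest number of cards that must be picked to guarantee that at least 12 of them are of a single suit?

Pigeonhole: put each drawn card into a box by suit. The largest draw with every box below 12 takes min(count, 11) from each suit; suits with fewer than 11 contribute all they have.
Σ min(cᵢ, 11) = 1 + 11 + 2 + 11 + 11 + 11 + 11 + 11 + 11 = 80.
Draw number 80 + 1 = 81 must push one box to 12.

81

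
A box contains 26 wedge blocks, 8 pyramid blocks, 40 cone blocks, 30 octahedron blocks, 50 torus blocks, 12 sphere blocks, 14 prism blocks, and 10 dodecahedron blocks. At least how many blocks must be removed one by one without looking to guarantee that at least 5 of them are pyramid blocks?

In the worst case for collecting pyramid blocks, every non-pyramid block comes out first.
There are 26 + 40 + 30 + 50 + 12 + 14 + 10 = 182 non-pyramid blocks altogether.
After those, each further block must be pyramid, so 182 + 5 = 187 draws guarantee 5 pyramid blocks.

187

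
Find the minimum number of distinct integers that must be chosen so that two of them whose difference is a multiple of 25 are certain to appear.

26

Integers whose pairwise differences are multiples of 25 are exactly those sharing a remainder mod 25. The 25 residue classes mod 25 are the pigeonholes.
With 25 integers one could put 1 in each residue class and have no class reach 2.
The 26th integer pushes some class to 2, so 25·1 + 1 = 26.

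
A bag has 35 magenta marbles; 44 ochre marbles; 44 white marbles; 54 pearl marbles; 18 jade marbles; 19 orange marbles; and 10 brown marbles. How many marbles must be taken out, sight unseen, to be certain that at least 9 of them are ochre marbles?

In the worst case for collecting ochre marbles, every non-ochre marble comes out first.
There are 35 + 44 + 54 + 18 + 19 + 10 = 180 non-ochre marbles altogether.
After those, each further marble must be ochre, so 180 + 9 = 189 draws guarantee 9 ochre marbles.

189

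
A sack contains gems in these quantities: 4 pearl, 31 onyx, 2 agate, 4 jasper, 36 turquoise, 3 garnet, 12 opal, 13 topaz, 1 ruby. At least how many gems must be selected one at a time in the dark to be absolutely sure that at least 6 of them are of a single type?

35

Pigeonhole: the 9 types are the holes; the gems drawn are the pigeons.
To avoid 6 of any one type, the worst case takes at most 5 of each type, or every gem of a type that has fewer than 5.
That gives 4 + 5 + 2 + 4 + 5 + 3 + 5 + 5 + 1 = 34 gems with no type reaching 6.
The next gem forces some type to 6, so 34 + 1 = 35.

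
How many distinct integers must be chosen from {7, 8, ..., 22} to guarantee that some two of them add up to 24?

12

A set avoiding the sum 24 can contain at most one of each pair {x, 24−x}, plus the 6 elements whose complement lies outside the range or equal to its own complement.
The integers 12, …, 22 (11 of them) are such a set: any two sum to at least 12+13 = 25 > 24.
By pigeonhole, any 12th integer completes one of the 5 pairs, so 12 choices force a sum of 24.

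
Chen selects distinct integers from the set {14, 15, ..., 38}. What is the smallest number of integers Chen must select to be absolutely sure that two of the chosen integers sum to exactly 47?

Group the elements by complementary pair {x, 47−x}: {14,33}, {15,32}, {16,31}, …, giving 10 two-element pairs and 5 integers whose partner 47−x falls outside [14,38].
Treating each of those 15 groups as a pigeonhole, one can pick one integer per group — 15 integers — with no two summing to 47.
The 16th integer lands in an occupied pair, forcing a sum of 47.

16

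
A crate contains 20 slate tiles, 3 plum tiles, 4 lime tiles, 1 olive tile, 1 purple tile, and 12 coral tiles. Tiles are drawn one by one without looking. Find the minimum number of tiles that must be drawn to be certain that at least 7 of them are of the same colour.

22

An adversary could hand out at most 6 tiles per colour (4 colours run out sooner): 6 + 3 + 4 + 1 + 1 + 6 = 21 tiles and still no colour has 7.
Pigeonhole: one more tile lands in a colour already at 6, so 22 draws are enough and 21 are not.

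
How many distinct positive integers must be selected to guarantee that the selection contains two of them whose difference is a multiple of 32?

Integers whose pairwise differences are multiples of 32 are exactly those sharing a remainder mod 32. The 32 residue classes mod 32 are the pigeonholes.
With 32 integers one could put 1 in each residue class and have no class reach 2.
The 33rd integer pushes some class to 2, so 32·1 + 1 = 33.

33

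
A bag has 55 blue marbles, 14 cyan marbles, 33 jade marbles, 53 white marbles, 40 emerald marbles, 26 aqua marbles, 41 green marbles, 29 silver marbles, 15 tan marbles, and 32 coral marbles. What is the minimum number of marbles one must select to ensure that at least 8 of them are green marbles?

In the worst case for collecting green marbles, every non-green marble comes out first.
There are 55 + 14 + 33 + 53 + 40 + 26 + 29 + 15 + 32 = 297 non-green marbles altogether.
After those, each further marble must be green, so 297 + 8 = 305 draws guarantee 8 green marbles.

305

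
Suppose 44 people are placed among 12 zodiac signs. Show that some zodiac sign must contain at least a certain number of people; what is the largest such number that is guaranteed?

The 12 zodiac signs are the holes and the 44 people are the pigeons.
If every zodiac sign held at most 3 people, the total would be at most 12 × 3 = 36, which is less than 44.
So some zodiac sign holds at least ⌈44/12⌉ = 4 people.

4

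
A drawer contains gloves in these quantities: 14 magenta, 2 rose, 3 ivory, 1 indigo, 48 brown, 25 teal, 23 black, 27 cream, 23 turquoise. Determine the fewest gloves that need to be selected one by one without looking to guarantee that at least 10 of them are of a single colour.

61

The 9 colours are the holes; the gloves drawn are the pigeons.
To avoid 10 of any one colour, the worst case takes at most 9 of each colour, or every glove of a colour that has fewer than 9.
That gives 9 + 2 + 3 + 1 + 9 + 9 + 9 + 9 + 9 = 60 gloves with no colour reaching 10.
The next glove forces some colour to 10, so 60 + 1 = 61.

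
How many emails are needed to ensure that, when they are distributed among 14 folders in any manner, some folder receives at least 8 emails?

With 98 emails one could put exactly 7 in each of the 14 folders, and no folder would reach 8.
By the pigeonhole principle, one more email must land in a folder that already has 7, giving it 8.
So 14 × 7 + 1 = 99 emails are required.

99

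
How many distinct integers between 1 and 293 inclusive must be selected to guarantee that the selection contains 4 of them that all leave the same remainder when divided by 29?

By the pigeonhole principle, the 29 residue classes mod 29 are the pigeonholes.
With 87 integers one could put 3 in each residue class and have no class reach 4.
The 88th integer pushes some class to 4, so 29·3 + 1 = 88.

88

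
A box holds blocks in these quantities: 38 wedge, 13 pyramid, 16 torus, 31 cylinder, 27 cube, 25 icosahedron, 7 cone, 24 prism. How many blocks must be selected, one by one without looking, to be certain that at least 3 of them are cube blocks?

157

In the worst case for collecting cube blocks, every non-cube block comes out first.
There are 38 + 13 + 16 + 31 + 25 + 7 + 24 = 154 non-cube blocks altogether.
After those, each further block must be cube, so 154 + 3 = 157 draws guarantee 3 cube blocks.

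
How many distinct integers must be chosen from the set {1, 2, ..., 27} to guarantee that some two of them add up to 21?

A set avoiding the sum 21 can contain at most one of each pair {x, 21−x}, plus the 7 elements whose complement lies outside the range.
The integers 11, …, 27 (17 of them) are such a set: any two sum to at least 11+12 = 23 > 21.
Any 18th integer completes one of the 10 pairs, so 18 choices force a sum of 21.

18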